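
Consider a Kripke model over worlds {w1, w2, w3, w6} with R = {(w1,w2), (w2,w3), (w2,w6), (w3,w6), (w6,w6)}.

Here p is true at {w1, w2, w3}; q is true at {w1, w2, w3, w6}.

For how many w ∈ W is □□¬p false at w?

w1: successors {w2}; □¬p there: w2:F. ✗
w2: successors {w3, w6}; □¬p there: w3:T, w6:T. ✓
w3: successors {w6}; □¬p there: w6:T. ✓
w6: successors {w6}; □¬p there: w6:T. ✓
Satisfying worlds: {w2, w3, w6}.
So □□¬p fails at the other 1 world.

1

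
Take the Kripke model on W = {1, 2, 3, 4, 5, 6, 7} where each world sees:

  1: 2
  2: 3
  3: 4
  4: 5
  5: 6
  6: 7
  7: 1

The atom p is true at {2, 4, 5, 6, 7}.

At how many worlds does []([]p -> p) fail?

2

1: successors {2}; []p -> p there: 2:T. ✓
2: successors {3}; []p -> p there: 3:F. ✗
3: successors {4}; []p -> p there: 4:T. ✓
4: successors {5}; []p -> p there: 5:T. ✓
5: successors {6}; []p -> p there: 6:T. ✓
6: successors {7}; []p -> p there: 7:T. ✓
7: successors {1}; []p -> p there: 1:F. ✗
Satisfying worlds: {1, 3, 4, 5, 6}.
So []([]p -> p) fails at the other 2 worlds.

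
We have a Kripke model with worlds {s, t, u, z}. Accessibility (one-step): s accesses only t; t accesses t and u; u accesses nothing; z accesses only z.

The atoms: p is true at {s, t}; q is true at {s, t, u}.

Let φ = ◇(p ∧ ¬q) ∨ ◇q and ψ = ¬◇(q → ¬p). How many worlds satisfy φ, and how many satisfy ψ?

2 and 2

For ◇(p ∧ ¬q) ∨ ◇q:
s: ◇(p ∧ ¬q) is F, ◇q is T. ✓
t: ◇(p ∧ ¬q) is F, ◇q is T. ✓
u: ◇(p ∧ ¬q) is F, ◇q is F. ✗
z: ◇(p ∧ ¬q) is F, ◇q is F. ✗
— 2 worlds.
For ¬◇(q → ¬p):
s: ◇(q → ¬p) is F. ✓
t: ◇(q → ¬p) is T. ✗
u: ◇(q → ¬p) is F. ✓
z: ◇(q → ¬p) is T. ✗
— 2 worlds.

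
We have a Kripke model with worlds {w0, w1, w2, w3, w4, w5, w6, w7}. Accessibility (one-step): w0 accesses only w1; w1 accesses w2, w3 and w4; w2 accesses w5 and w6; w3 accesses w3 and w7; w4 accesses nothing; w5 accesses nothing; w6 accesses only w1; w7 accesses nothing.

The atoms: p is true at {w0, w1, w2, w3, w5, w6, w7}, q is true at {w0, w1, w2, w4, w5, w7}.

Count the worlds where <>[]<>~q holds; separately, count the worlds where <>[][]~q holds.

3 and 3

For <>[]<>~q:
w0: successors {w1}; []<>~q there: w1:F. ✗
w1: successors {w2, w3, w4}; []<>~q there: w2:F, w3:F, w4:T. ✓
w2: successors {w5, w6}; []<>~q there: w5:T, w6:T. ✓
w3: successors {w3, w7}; []<>~q there: w3:F, w7:T. ✓
w4: no successors, so <>[]<>~q fails. ✗
w5: no successors, so <>[]<>~q fails. ✗
w6: successors {w1}; []<>~q there: w1:F. ✗
w7: no successors, so <>[]<>~q fails. ✗
— 3 worlds.
For <>[][]~q:
w0: successors {w1}; [][]~q there: w1:F. ✗
w1: successors {w2, w3, w4}; [][]~q there: w2:F, w3:F, w4:T. ✓
w2: successors {w5, w6}; [][]~q there: w5:T, w6:F. ✓
w3: successors {w3, w7}; [][]~q there: w3:F, w7:T. ✓
w4: no successors, so <>[][]~q fails. ✗
w5: no successors, so <>[][]~q fails. ✗
w6: successors {w1}; [][]~q there: w1:F. ✗
w7: no successors, so <>[][]~q fails. ✗
— 3 worlds.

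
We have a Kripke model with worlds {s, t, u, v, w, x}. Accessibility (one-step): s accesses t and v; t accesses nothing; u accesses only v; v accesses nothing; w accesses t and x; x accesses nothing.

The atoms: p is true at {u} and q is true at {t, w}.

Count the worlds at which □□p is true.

6

s: successors {t, v}; □p there: t:T, v:T. ✓
t: no successors, so □□p holds vacuously. ✓
u: successors {v}; □p there: v:T. ✓
v: no successors, so □□p holds vacuously. ✓
w: successors {t, x}; □p there: t:T, x:T. ✓
x: no successors, so □□p holds vacuously. ✓
Satisfying worlds: {s, t, u, v, w, x}.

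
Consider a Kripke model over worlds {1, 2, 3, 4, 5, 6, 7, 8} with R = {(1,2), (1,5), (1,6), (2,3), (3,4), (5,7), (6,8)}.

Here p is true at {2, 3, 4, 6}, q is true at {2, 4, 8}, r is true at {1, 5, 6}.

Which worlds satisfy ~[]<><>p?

{1, 2, 3, 5, 6}

1: []<><>p is F. ✓
2: []<><>p is F. ✓
3: []<><>p is F. ✓
4: []<><>p is T. ✗
5: []<><>p is F. ✓
6: []<><>p is F. ✓
7: []<><>p is T. ✗
8: []<><>p is T. ✗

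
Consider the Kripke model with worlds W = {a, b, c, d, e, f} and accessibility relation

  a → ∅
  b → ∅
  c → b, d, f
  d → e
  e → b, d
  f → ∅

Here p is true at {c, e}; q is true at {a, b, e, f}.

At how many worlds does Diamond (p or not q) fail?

a: no successors, so Diamond (p or not q) fails. ✗
b: no successors, so Diamond (p or not q) fails. ✗
c: successors {b, d, f}; p or not q there: b:F, d:T, f:F. ✓
d: successors {e}; p or not q there: e:T. ✓
e: successors {b, d}; p or not q there: b:F, d:T. ✓
f: no successors, so Diamond (p or not q) fails. ✗
Satisfying worlds: {c, d, e}.
So Diamond (p or not q) fails at the other 3 worlds.

3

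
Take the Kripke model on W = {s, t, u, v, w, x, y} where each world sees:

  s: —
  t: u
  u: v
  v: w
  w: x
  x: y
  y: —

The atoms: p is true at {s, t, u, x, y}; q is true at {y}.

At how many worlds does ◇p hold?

3

s: no successors, so ◇p fails. ✗
t: successors {u}; p there: u:T. ✓
u: successors {v}; p there: v:F. ✗
v: successors {w}; p there: w:F. ✗
w: successors {x}; p there: x:T. ✓
x: successors {y}; p there: y:T. ✓
y: no successors, so ◇p fails. ✗
Satisfying worlds: {t, w, x}.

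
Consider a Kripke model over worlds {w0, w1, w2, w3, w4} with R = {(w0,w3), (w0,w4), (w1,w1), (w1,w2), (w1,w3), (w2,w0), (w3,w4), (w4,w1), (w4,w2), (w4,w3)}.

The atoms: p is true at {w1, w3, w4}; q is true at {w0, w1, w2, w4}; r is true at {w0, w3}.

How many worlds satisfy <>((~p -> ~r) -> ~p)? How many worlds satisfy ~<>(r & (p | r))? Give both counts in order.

For <>((~p -> ~r) -> ~p):
w0: successors {w3, w4}; (~p -> ~r) -> ~p there: w3:F, w4:F. ✗
w1: successors {w1, w2, w3}; (~p -> ~r) -> ~p there: w1:F, w2:T, w3:F. ✓
w2: successors {w0}; (~p -> ~r) -> ~p there: w0:T. ✓
w3: successors {w4}; (~p -> ~r) -> ~p there: w4:F. ✗
w4: successors {w1, w2, w3}; (~p -> ~r) -> ~p there: w1:F, w2:T, w3:F. ✓
— 3 worlds.
For ~<>(r & (p | r)):
w0: <>(r & (p | r)) is T. ✗
w1: <>(r & (p | r)) is T. ✗
w2: <>(r & (p | r)) is T. ✗
w3: <>(r & (p | r)) is F. ✓
w4: <>(r & (p | r)) is T. ✗
— 1 world.

3 and 1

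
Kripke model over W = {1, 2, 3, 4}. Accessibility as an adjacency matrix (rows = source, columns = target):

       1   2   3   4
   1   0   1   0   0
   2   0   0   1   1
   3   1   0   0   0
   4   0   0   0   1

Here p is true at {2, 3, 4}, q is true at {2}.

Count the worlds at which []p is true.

1: successors {2}; p there: 2:T. ✓
2: successors {3, 4}; p there: 3:T, 4:T. ✓
3: successors {1}; p there: 1:F. ✗
4: successors {4}; p there: 4:T. ✓
Satisfying worlds: {1, 2, 4}.

3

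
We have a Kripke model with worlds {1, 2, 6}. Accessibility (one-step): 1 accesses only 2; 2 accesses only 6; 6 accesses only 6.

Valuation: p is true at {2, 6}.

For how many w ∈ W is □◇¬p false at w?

1: successors {2}; ◇¬p there: 2:F. ✗
2: successors {6}; ◇¬p there: 6:F. ✗
6: successors {6}; ◇¬p there: 6:F. ✗
Satisfying worlds: ∅.
So □◇¬p fails at the other 3 worlds.

3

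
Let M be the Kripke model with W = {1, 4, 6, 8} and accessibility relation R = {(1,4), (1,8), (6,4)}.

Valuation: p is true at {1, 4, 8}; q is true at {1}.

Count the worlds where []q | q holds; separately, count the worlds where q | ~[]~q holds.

For []q | q:
1: []q is F, q is T. ✓
4: []q is T, q is F. ✓
6: []q is F, q is F. ✗
8: []q is T, q is F. ✓
— 3 worlds.
For q | ~[]~q:
1: q is T, ~[]~q is F. ✓
4: q is F, ~[]~q is F. ✗
6: q is F, ~[]~q is F. ✗
8: q is F, ~[]~q is F. ✗
— 1 world.

3 and 1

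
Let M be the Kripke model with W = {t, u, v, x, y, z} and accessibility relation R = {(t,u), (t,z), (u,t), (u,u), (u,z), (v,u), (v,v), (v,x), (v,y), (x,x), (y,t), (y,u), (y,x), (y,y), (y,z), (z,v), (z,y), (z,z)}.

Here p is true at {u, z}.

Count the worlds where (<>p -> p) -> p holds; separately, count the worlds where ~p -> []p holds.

5 and 3

For (<>p -> p) -> p:
t: <>p -> p is F, p is F. ✓
u: <>p -> p is T, p is T. ✓
v: <>p -> p is F, p is F. ✓
x: <>p -> p is T, p is F. ✗
y: <>p -> p is F, p is F. ✓
z: <>p -> p is T, p is T. ✓
— 5 worlds.
For ~p -> []p:
t: ~p is T, []p is T. ✓
u: ~p is F, []p is F. ✓
v: ~p is T, []p is F. ✗
x: ~p is T, []p is F. ✗
y: ~p is T, []p is F. ✗
z: ~p is F, []p is F. ✓
— 3 worlds.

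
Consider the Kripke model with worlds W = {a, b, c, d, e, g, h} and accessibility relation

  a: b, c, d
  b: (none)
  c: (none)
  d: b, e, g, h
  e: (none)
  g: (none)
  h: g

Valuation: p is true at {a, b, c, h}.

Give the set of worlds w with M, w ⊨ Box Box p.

a: successors {b, c, d}; Box p there: b:T, c:T, d:F. ✗
b: no successors, so Box Box p holds vacuously. ✓
c: no successors, so Box Box p holds vacuously. ✓
d: successors {b, e, g, h}; Box p there: b:T, e:T, g:T, h:F. ✗
e: no successors, so Box Box p holds vacuously. ✓
g: no successors, so Box Box p holds vacuously. ✓
h: successors {g}; Box p there: g:T. ✓

{b, c, e, g, h}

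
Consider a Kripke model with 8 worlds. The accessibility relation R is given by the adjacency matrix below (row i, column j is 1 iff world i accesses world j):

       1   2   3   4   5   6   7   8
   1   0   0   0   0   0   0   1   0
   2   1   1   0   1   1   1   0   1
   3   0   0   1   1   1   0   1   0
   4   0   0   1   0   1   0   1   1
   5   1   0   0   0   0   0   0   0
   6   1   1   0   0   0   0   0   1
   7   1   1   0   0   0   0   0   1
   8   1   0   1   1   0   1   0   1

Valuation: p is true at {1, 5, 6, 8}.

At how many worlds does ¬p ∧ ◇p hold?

1: ¬p is F, ◇p is F. ✗
2: ¬p is T, ◇p is T. ✓
3: ¬p is T, ◇p is T. ✓
4: ¬p is T, ◇p is T. ✓
5: ¬p is F, ◇p is T. ✗
6: ¬p is F, ◇p is T. ✗
7: ¬p is T, ◇p is T. ✓
8: ¬p is F, ◇p is T. ✗
Satisfying worlds: {2, 3, 4, 7}.

4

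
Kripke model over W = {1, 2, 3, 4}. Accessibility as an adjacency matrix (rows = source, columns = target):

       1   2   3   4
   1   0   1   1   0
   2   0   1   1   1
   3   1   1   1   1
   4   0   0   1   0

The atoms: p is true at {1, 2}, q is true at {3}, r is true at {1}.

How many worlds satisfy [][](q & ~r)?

1: successors {2, 3}; [](q & ~r) there: 2:F, 3:F. ✗
2: successors {2, 3, 4}; [](q & ~r) there: 2:F, 3:F, 4:T. ✗
3: successors {1, 2, 3, 4}; [](q & ~r) there: 1:F, 2:F, 3:F, 4:T. ✗
4: successors {3}; [](q & ~r) there: 3:F. ✗
Satisfying worlds: ∅.

0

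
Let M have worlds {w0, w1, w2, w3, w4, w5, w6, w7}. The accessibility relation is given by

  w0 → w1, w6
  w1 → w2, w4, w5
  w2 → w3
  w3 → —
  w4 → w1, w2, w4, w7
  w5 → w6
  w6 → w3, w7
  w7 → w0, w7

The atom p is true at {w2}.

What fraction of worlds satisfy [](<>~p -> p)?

w0: successors {w1, w6}; <>~p -> p there: w1:F, w6:F. ✗
w1: successors {w2, w4, w5}; <>~p -> p there: w2:T, w4:F, w5:F. ✗
w2: successors {w3}; <>~p -> p there: w3:T. ✓
w3: no successors, so [](<>~p -> p) holds vacuously. ✓
w4: successors {w1, w2, w4, w7}; <>~p -> p there: w1:F, w2:T, w4:F, w7:F. ✗
w5: successors {w6}; <>~p -> p there: w6:F. ✗
w6: successors {w3, w7}; <>~p -> p there: w3:T, w7:F. ✗
w7: successors {w0, w7}; <>~p -> p there: w0:F, w7:F. ✗
That's 2 of 8 worlds, so 2/8 = 1/4.

1/4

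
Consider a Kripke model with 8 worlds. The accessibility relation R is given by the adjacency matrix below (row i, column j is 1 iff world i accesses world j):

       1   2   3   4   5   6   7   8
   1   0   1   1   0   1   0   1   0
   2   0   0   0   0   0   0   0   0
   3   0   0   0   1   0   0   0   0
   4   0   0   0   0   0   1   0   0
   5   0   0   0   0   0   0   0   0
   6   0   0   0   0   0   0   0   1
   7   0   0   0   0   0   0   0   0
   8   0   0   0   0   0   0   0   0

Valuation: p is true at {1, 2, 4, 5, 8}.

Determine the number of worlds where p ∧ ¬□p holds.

1: p is T, ¬□p is T. ✓
2: p is T, ¬□p is F. ✗
3: p is F, ¬□p is F. ✗
4: p is T, ¬□p is T. ✓
5: p is T, ¬□p is F. ✗
6: p is F, ¬□p is F. ✗
7: p is F, ¬□p is F. ✗
8: p is T, ¬□p is F. ✗
Satisfying worlds: {1, 4}.

2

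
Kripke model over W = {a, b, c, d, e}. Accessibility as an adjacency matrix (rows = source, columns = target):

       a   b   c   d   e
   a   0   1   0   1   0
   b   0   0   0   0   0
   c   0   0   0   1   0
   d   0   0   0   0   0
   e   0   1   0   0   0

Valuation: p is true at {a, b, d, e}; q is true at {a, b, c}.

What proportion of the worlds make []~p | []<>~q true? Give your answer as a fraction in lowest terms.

a: []~p is F, []<>~q is F. ✗
b: []~p is T, []<>~q is T. ✓
c: []~p is F, []<>~q is F. ✗
d: []~p is T, []<>~q is T. ✓
e: []~p is F, []<>~q is F. ✗
That's 2 of 5 worlds, so 2/5.

2/5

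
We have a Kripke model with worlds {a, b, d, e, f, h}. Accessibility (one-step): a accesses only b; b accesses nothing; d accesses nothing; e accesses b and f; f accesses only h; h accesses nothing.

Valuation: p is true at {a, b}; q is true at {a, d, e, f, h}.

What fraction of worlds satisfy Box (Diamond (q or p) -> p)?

a: successors {b}; Diamond (q or p) -> p there: b:T. ✓
b: no successors, so Box (Diamond (q or p) -> p) holds vacuously. ✓
d: no successors, so Box (Diamond (q or p) -> p) holds vacuously. ✓
e: successors {b, f}; Diamond (q or p) -> p there: b:T, f:F. ✗
f: successors {h}; Diamond (q or p) -> p there: h:T. ✓
h: no successors, so Box (Diamond (q or p) -> p) holds vacuously. ✓
That's 5 of 6 worlds, so 5/6.

5/6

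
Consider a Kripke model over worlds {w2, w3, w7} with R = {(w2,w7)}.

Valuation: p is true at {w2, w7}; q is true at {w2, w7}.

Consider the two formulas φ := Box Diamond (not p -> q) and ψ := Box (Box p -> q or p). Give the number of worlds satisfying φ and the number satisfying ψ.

For Box Diamond (not p -> q):
w2: successors {w7}; Diamond (not p -> q) there: w7:F. ✗
w3: no successors, so Box Diamond (not p -> q) holds vacuously. ✓
w7: no successors, so Box Diamond (not p -> q) holds vacuously. ✓
— 2 worlds.
For Box (Box p -> q or p):
w2: successors {w7}; Box p -> q or p there: w7:T. ✓
w3: no successors, so Box (Box p -> q or p) holds vacuously. ✓
w7: no successors, so Box (Box p -> q or p) holds vacuously. ✓
— 3 worlds.

2 and 3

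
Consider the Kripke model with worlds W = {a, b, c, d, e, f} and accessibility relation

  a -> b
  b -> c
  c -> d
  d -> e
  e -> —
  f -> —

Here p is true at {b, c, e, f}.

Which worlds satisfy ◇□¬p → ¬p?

a: ◇□¬p is F, ¬p is T. ✓
b: ◇□¬p is T, ¬p is F. ✗
c: ◇□¬p is F, ¬p is F. ✓
d: ◇□¬p is T, ¬p is T. ✓
e: ◇□¬p is F, ¬p is F. ✓
f: ◇□¬p is F, ¬p is F. ✓

{a, c, d, e, f}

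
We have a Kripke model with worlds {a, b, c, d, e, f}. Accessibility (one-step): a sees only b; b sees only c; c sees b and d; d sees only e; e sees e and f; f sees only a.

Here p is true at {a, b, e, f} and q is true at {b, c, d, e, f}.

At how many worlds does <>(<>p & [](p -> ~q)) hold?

1

a: successors {b}; <>p & [](p -> ~q) there: b:F. ✗
b: successors {c}; <>p & [](p -> ~q) there: c:F. ✗
c: successors {b, d}; <>p & [](p -> ~q) there: b:F, d:F. ✗
d: successors {e}; <>p & [](p -> ~q) there: e:F. ✗
e: successors {e, f}; <>p & [](p -> ~q) there: e:F, f:T. ✓
f: successors {a}; <>p & [](p -> ~q) there: a:F. ✗
Satisfying worlds: {e}.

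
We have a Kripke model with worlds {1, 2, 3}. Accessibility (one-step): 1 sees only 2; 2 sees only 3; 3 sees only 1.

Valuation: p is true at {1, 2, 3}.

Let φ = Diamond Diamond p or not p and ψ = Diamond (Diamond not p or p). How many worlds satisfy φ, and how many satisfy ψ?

For Diamond Diamond p or not p:
1: Diamond Diamond p is T, not p is F. ✓
2: Diamond Diamond p is T, not p is F. ✓
3: Diamond Diamond p is T, not p is F. ✓
— 3 worlds.
For Diamond (Diamond not p or p):
1: successors {2}; Diamond not p or p there: 2:T. ✓
2: successors {3}; Diamond not p or p there: 3:T. ✓
3: successors {1}; Diamond not p or p there: 1:T. ✓
— 3 worlds.

3 and 3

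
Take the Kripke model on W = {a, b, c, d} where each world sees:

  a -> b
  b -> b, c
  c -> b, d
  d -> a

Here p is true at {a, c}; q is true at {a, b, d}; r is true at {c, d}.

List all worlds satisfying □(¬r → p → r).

a: successors {b}; ¬r → p → r there: b:T. ✓
b: successors {b, c}; ¬r → p → r there: b:T, c:T. ✓
c: successors {b, d}; ¬r → p → r there: b:T, d:T. ✓
d: successors {a}; ¬r → p → r there: a:F. ✗

{a, b, c}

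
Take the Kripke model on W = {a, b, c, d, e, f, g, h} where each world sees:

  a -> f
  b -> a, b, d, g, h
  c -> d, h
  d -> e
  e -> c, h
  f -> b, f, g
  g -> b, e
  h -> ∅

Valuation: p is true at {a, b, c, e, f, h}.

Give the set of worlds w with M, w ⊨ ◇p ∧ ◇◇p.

{a, b, c, d, e, f, g}

a: ◇p is T, ◇◇p is T. ✓
b: ◇p is T, ◇◇p is T. ✓
c: ◇p is T, ◇◇p is T. ✓
d: ◇p is T, ◇◇p is T. ✓
e: ◇p is T, ◇◇p is T. ✓
f: ◇p is T, ◇◇p is T. ✓
g: ◇p is T, ◇◇p is T. ✓
h: ◇p is F, ◇◇p is F. ✗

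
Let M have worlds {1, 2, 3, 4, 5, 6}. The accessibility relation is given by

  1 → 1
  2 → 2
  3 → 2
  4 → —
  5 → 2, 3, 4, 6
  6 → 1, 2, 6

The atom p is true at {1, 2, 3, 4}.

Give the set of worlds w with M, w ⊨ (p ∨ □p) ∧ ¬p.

∅

1: p ∨ □p is T, ¬p is F. ✗
2: p ∨ □p is T, ¬p is F. ✗
3: p ∨ □p is T, ¬p is F. ✗
4: p ∨ □p is T, ¬p is F. ✗
5: p ∨ □p is F, ¬p is T. ✗
6: p ∨ □p is F, ¬p is T. ✗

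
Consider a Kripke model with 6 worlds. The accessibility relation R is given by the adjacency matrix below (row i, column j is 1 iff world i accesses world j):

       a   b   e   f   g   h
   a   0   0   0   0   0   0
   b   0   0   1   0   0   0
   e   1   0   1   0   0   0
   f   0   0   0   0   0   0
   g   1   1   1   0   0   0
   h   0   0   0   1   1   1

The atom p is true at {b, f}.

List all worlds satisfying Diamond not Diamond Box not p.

{e, g, h}

a: no successors, so Diamond not Diamond Box not p fails. ✗
b: successors {e}; not Diamond Box not p there: e:F. ✗
e: successors {a, e}; not Diamond Box not p there: a:T, e:F. ✓
f: no successors, so Diamond not Diamond Box not p fails. ✗
g: successors {a, b, e}; not Diamond Box not p there: a:T, b:F, e:F. ✓
h: successors {f, g, h}; not Diamond Box not p there: f:T, g:F, h:F. ✓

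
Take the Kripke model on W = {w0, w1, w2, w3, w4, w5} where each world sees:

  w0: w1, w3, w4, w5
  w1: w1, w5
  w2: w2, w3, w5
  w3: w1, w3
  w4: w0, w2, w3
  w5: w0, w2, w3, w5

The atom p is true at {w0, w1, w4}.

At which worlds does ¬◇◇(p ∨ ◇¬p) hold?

∅

w0: ◇◇(p ∨ ◇¬p) is T. ✗
w1: ◇◇(p ∨ ◇¬p) is T. ✗
w2: ◇◇(p ∨ ◇¬p) is T. ✗
w3: ◇◇(p ∨ ◇¬p) is T. ✗
w4: ◇◇(p ∨ ◇¬p) is T. ✗
w5: ◇◇(p ∨ ◇¬p) is T. ✗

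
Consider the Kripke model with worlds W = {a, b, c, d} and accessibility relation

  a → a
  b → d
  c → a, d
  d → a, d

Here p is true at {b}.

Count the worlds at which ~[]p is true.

4

a: []p is F. ✓
b: []p is F. ✓
c: []p is F. ✓
d: []p is F. ✓
Satisfying worlds: {a, b, c, d}.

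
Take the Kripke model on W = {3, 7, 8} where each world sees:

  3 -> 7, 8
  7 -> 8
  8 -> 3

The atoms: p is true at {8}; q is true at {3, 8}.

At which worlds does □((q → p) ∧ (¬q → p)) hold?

{7}

3: successors {7, 8}; (q → p) ∧ (¬q → p) there: 7:F, 8:T. ✗
7: successors {8}; (q → p) ∧ (¬q → p) there: 8:T. ✓
8: successors {3}; (q → p) ∧ (¬q → p) there: 3:F. ✗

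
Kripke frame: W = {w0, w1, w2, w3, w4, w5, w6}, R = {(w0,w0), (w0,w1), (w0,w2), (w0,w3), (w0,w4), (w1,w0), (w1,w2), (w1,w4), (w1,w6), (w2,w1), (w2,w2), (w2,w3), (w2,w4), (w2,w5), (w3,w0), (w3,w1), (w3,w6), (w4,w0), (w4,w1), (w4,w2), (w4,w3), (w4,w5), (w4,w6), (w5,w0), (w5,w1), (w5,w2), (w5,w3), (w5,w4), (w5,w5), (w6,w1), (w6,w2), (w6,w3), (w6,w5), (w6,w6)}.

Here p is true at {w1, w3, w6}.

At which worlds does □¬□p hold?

w0: successors {w0, w1, w2, w3, w4}; ¬□p there: w0:T, w1:T, w2:T, w3:T, w4:T. ✓
w1: successors {w0, w2, w4, w6}; ¬□p there: w0:T, w2:T, w4:T, w6:T. ✓
w2: successors {w1, w2, w3, w4, w5}; ¬□p there: w1:T, w2:T, w3:T, w4:T, w5:T. ✓
w3: successors {w0, w1, w6}; ¬□p there: w0:T, w1:T, w6:T. ✓
w4: successors {w0, w1, w2, w3, w5, w6}; ¬□p there: w0:T, w1:T, w2:T, w3:T, w5:T, w6:T. ✓
w5: successors {w0, w1, w2, w3, w4, w5}; ¬□p there: w0:T, w1:T, w2:T, w3:T, w4:T, w5:T. ✓
w6: successors {w1, w2, w3, w5, w6}; ¬□p there: w1:T, w2:T, w3:T, w5:T, w6:T. ✓

{w0, w1, w2, w3, w4, w5, w6}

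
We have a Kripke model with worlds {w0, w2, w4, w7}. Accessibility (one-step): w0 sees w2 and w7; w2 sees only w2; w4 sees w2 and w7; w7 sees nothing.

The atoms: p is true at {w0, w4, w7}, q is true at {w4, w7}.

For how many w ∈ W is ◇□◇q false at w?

w0: successors {w2, w7}; □◇q there: w2:F, w7:T. ✓
w2: successors {w2}; □◇q there: w2:F. ✗
w4: successors {w2, w7}; □◇q there: w2:F, w7:T. ✓
w7: no successors, so ◇□◇q fails. ✗
Satisfying worlds: {w0, w4}.
So ◇□◇q fails at the other 2 worlds.

2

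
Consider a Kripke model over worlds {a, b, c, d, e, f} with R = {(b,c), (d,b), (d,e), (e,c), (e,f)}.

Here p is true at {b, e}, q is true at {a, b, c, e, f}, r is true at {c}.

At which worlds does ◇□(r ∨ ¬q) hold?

{b, d, e}

a: no successors, so ◇□(r ∨ ¬q) fails. ✗
b: successors {c}; □(r ∨ ¬q) there: c:T. ✓
c: no successors, so ◇□(r ∨ ¬q) fails. ✗
d: successors {b, e}; □(r ∨ ¬q) there: b:T, e:F. ✓
e: successors {c, f}; □(r ∨ ¬q) there: c:T, f:T. ✓
f: no successors, so ◇□(r ∨ ¬q) fails. ✗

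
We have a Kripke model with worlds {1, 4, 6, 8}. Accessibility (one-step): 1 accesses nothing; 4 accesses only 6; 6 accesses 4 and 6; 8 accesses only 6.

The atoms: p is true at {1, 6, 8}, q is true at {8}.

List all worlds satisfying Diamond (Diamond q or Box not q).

{4, 6, 8}

1: no successors, so Diamond (Diamond q or Box not q) fails. ✗
4: successors {6}; Diamond q or Box not q there: 6:T. ✓
6: successors {4, 6}; Diamond q or Box not q there: 4:T, 6:T. ✓
8: successors {6}; Diamond q or Box not q there: 6:T. ✓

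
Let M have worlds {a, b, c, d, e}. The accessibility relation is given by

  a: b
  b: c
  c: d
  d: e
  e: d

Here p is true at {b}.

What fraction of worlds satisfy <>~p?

a: successors {b}; ~p there: b:F. ✗
b: successors {c}; ~p there: c:T. ✓
c: successors {d}; ~p there: d:T. ✓
d: successors {e}; ~p there: e:T. ✓
e: successors {d}; ~p there: d:T. ✓
That's 4 of 5 worlds, so 4/5.

4/5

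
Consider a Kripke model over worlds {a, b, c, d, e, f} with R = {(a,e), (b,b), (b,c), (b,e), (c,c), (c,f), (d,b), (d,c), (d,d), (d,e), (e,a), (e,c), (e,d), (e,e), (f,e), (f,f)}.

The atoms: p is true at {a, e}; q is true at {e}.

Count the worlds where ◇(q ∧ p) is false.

a: successors {e}; q ∧ p there: e:T. ✓
b: successors {b, c, e}; q ∧ p there: b:F, c:F, e:T. ✓
c: successors {c, f}; q ∧ p there: c:F, f:F. ✗
d: successors {b, c, d, e}; q ∧ p there: b:F, c:F, d:F, e:T. ✓
e: successors {a, c, d, e}; q ∧ p there: a:F, c:F, d:F, e:T. ✓
f: successors {e, f}; q ∧ p there: e:T, f:F. ✓
Satisfying worlds: {a, b, d, e, f}.
So ◇(q ∧ p) fails at the other 1 world.

1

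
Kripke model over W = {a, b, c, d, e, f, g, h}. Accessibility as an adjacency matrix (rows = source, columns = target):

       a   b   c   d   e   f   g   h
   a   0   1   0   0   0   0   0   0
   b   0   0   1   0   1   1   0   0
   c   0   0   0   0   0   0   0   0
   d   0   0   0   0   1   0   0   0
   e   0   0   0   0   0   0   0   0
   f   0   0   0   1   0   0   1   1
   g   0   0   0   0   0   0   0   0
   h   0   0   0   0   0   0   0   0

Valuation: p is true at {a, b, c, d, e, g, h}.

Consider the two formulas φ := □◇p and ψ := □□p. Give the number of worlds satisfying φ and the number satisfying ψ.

For □◇p:
a: successors {b}; ◇p there: b:T. ✓
b: successors {c, e, f}; ◇p there: c:F, e:F, f:T. ✗
c: no successors, so □◇p holds vacuously. ✓
d: successors {e}; ◇p there: e:F. ✗
e: no successors, so □◇p holds vacuously. ✓
f: successors {d, g, h}; ◇p there: d:T, g:F, h:F. ✗
g: no successors, so □◇p holds vacuously. ✓
h: no successors, so □◇p holds vacuously. ✓
— 5 worlds.
For □□p:
a: successors {b}; □p there: b:F. ✗
b: successors {c, e, f}; □p there: c:T, e:T, f:T. ✓
c: no successors, so □□p holds vacuously. ✓
d: successors {e}; □p there: e:T. ✓
e: no successors, so □□p holds vacuously. ✓
f: successors {d, g, h}; □p there: d:T, g:T, h:T. ✓
g: no successors, so □□p holds vacuously. ✓
h: no successors, so □□p holds vacuously. ✓
— 7 worlds.

5 and 7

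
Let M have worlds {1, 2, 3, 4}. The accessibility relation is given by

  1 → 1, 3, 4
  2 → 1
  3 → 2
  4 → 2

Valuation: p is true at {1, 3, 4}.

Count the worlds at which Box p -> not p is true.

3

1: Box p is T, not p is F. ✗
2: Box p is T, not p is T. ✓
3: Box p is F, not p is F. ✓
4: Box p is F, not p is F. ✓
Satisfying worlds: {2, 3, 4}.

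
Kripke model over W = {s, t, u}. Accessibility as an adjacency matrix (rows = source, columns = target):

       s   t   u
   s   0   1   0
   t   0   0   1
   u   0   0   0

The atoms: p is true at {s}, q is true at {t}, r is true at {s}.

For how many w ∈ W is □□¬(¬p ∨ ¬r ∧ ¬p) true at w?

s: successors {t}; □¬(¬p ∨ ¬r ∧ ¬p) there: t:F. ✗
t: successors {u}; □¬(¬p ∨ ¬r ∧ ¬p) there: u:T. ✓
u: no successors, so □□¬(¬p ∨ ¬r ∧ ¬p) holds vacuously. ✓
Satisfying worlds: {t, u}.

2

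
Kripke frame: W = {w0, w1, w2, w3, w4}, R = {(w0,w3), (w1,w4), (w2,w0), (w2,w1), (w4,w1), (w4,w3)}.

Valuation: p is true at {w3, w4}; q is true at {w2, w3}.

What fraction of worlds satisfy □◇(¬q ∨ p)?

3/5

w0: successors {w3}; ◇(¬q ∨ p) there: w3:F. ✗
w1: successors {w4}; ◇(¬q ∨ p) there: w4:T. ✓
w2: successors {w0, w1}; ◇(¬q ∨ p) there: w0:T, w1:T. ✓
w3: no successors, so □◇(¬q ∨ p) holds vacuously. ✓
w4: successors {w1, w3}; ◇(¬q ∨ p) there: w1:T, w3:F. ✗
That's 3 of 5 worlds, so 3/5.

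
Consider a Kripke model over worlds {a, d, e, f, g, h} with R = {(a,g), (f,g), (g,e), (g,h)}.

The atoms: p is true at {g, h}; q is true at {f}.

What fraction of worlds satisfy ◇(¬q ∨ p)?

1/2

a: successors {g}; ¬q ∨ p there: g:T. ✓
d: no successors, so ◇(¬q ∨ p) fails. ✗
e: no successors, so ◇(¬q ∨ p) fails. ✗
f: successors {g}; ¬q ∨ p there: g:T. ✓
g: successors {e, h}; ¬q ∨ p there: e:T, h:T. ✓
h: no successors, so ◇(¬q ∨ p) fails. ✗
That's 3 of 6 worlds, so 3/6 = 1/2.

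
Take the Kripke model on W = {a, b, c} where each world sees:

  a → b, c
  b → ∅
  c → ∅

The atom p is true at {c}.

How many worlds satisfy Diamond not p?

1

a: successors {b, c}; not p there: b:T, c:F. ✓
b: no successors, so Diamond not p fails. ✗
c: no successors, so Diamond not p fails. ✗
Satisfying worlds: {a}.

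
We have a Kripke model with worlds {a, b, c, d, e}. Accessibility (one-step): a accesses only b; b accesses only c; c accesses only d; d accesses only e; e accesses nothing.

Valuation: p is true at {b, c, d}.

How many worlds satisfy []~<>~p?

4

a: successors {b}; ~<>~p there: b:T. ✓
b: successors {c}; ~<>~p there: c:T. ✓
c: successors {d}; ~<>~p there: d:F. ✗
d: successors {e}; ~<>~p there: e:T. ✓
e: no successors, so []~<>~p holds vacuously. ✓
Satisfying worlds: {a, b, d, e}.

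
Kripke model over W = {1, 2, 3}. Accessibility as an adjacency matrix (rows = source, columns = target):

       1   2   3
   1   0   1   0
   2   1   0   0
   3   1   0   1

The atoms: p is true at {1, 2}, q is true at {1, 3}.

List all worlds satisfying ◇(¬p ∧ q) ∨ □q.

1: ◇(¬p ∧ q) is F, □q is F. ✗
2: ◇(¬p ∧ q) is F, □q is T. ✓
3: ◇(¬p ∧ q) is T, □q is T. ✓

{2, 3}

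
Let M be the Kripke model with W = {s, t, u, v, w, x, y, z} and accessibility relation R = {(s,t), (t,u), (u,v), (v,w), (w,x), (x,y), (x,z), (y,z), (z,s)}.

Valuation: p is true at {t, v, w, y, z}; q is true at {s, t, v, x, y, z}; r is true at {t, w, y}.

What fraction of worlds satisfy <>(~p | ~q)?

1/2

s: successors {t}; ~p | ~q there: t:F. ✗
t: successors {u}; ~p | ~q there: u:T. ✓
u: successors {v}; ~p | ~q there: v:F. ✗
v: successors {w}; ~p | ~q there: w:T. ✓
w: successors {x}; ~p | ~q there: x:T. ✓
x: successors {y, z}; ~p | ~q there: y:F, z:F. ✗
y: successors {z}; ~p | ~q there: z:F. ✗
z: successors {s}; ~p | ~q there: s:T. ✓
That's 4 of 8 worlds, so 4/8 = 1/2.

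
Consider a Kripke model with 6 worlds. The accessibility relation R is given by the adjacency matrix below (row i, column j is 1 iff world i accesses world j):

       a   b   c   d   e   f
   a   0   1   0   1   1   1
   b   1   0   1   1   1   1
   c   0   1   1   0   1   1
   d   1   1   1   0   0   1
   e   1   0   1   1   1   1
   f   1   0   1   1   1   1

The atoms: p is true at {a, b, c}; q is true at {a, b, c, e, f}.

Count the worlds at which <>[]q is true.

6

a: successors {b, d, e, f}; []q there: b:F, d:T, e:F, f:F. ✓
b: successors {a, c, d, e, f}; []q there: a:F, c:T, d:T, e:F, f:F. ✓
c: successors {b, c, e, f}; []q there: b:F, c:T, e:F, f:F. ✓
d: successors {a, b, c, f}; []q there: a:F, b:F, c:T, f:F. ✓
e: successors {a, c, d, e, f}; []q there: a:F, c:T, d:T, e:F, f:F. ✓
f: successors {a, c, d, e, f}; []q there: a:F, c:T, d:T, e:F, f:F. ✓
Satisfying worlds: {a, b, c, d, e, f}.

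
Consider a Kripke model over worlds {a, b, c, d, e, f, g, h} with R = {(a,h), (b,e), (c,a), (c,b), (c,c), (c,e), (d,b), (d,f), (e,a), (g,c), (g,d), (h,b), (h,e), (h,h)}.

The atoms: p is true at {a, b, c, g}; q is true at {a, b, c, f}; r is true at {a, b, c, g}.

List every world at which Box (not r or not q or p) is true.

{a, b, c, d, e, f, g, h}

a: successors {h}; not r or not q or p there: h:T. ✓
b: successors {e}; not r or not q or p there: e:T. ✓
c: successors {a, b, c, e}; not r or not q or p there: a:T, b:T, c:T, e:T. ✓
d: successors {b, f}; not r or not q or p there: b:T, f:T. ✓
e: successors {a}; not r or not q or p there: a:T. ✓
f: no successors, so Box (not r or not q or p) holds vacuously. ✓
g: successors {c, d}; not r or not q or p there: c:T, d:T. ✓
h: successors {b, e, h}; not r or not q or p there: b:T, e:T, h:T. ✓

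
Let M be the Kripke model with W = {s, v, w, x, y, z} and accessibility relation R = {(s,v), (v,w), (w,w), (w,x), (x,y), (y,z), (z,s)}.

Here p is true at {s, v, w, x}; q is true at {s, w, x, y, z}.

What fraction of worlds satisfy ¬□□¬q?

5/6

s: □□¬q is F. ✓
v: □□¬q is F. ✓
w: □□¬q is F. ✓
x: □□¬q is F. ✓
y: □□¬q is F. ✓
z: □□¬q is T. ✗
That's 5 of 6 worlds, so 5/6.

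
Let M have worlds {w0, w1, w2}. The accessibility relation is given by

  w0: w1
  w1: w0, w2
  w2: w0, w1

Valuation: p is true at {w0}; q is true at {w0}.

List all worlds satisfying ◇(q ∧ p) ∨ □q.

w0: ◇(q ∧ p) is F, □q is F. ✗
w1: ◇(q ∧ p) is T, □q is F. ✓
w2: ◇(q ∧ p) is T, □q is F. ✓

{w1, w2}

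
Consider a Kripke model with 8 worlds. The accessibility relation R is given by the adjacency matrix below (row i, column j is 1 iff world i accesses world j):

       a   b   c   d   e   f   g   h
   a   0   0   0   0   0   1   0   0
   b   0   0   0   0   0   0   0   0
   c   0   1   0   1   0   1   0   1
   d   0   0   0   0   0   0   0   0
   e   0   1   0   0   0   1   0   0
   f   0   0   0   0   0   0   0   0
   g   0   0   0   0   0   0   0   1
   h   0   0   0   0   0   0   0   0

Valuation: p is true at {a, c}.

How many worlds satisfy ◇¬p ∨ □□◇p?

8

a: ◇¬p is T, □□◇p is T. ✓
b: ◇¬p is F, □□◇p is T. ✓
c: ◇¬p is T, □□◇p is T. ✓
d: ◇¬p is F, □□◇p is T. ✓
e: ◇¬p is T, □□◇p is T. ✓
f: ◇¬p is F, □□◇p is T. ✓
g: ◇¬p is T, □□◇p is T. ✓
h: ◇¬p is F, □□◇p is T. ✓
Satisfying worlds: {a, b, c, d, e, f, g, h}.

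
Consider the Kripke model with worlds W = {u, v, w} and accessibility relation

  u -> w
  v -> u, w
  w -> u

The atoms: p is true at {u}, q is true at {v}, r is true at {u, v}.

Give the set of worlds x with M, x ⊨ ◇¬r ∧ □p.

∅

u: ◇¬r is T, □p is F. ✗
v: ◇¬r is T, □p is F. ✗
w: ◇¬r is F, □p is T. ✗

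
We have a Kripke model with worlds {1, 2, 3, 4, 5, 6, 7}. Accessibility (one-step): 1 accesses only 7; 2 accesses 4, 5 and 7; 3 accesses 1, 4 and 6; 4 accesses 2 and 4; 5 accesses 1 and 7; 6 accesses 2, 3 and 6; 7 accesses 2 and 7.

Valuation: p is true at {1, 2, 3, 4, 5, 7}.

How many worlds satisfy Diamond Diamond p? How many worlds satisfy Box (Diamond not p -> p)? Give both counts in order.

For Diamond Diamond p:
1: successors {7}; Diamond p there: 7:T. ✓
2: successors {4, 5, 7}; Diamond p there: 4:T, 5:T, 7:T. ✓
3: successors {1, 4, 6}; Diamond p there: 1:T, 4:T, 6:T. ✓
4: successors {2, 4}; Diamond p there: 2:T, 4:T. ✓
5: successors {1, 7}; Diamond p there: 1:T, 7:T. ✓
6: successors {2, 3, 6}; Diamond p there: 2:T, 3:T, 6:T. ✓
7: successors {2, 7}; Diamond p there: 2:T, 7:T. ✓
— 7 worlds.
For Box (Diamond not p -> p):
1: successors {7}; Diamond not p -> p there: 7:T. ✓
2: successors {4, 5, 7}; Diamond not p -> p there: 4:T, 5:T, 7:T. ✓
3: successors {1, 4, 6}; Diamond not p -> p there: 1:T, 4:T, 6:F. ✗
4: successors {2, 4}; Diamond not p -> p there: 2:T, 4:T. ✓
5: successors {1, 7}; Diamond not p -> p there: 1:T, 7:T. ✓
6: successors {2, 3, 6}; Diamond not p -> p there: 2:T, 3:T, 6:F. ✗
7: successors {2, 7}; Diamond not p -> p there: 2:T, 7:T. ✓
— 5 worlds.

7 and 5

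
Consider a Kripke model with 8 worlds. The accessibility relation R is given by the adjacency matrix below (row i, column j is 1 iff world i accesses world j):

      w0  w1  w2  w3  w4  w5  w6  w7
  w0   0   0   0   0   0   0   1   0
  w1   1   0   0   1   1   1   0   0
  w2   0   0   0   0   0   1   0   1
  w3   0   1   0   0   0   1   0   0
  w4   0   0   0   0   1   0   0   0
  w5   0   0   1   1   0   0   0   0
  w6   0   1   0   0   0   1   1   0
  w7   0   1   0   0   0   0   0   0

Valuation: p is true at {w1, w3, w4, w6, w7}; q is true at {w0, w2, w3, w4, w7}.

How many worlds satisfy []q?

w0: successors {w6}; q there: w6:F. ✗
w1: successors {w0, w3, w4, w5}; q there: w0:T, w3:T, w4:T, w5:F. ✗
w2: successors {w5, w7}; q there: w5:F, w7:T. ✗
w3: successors {w1, w5}; q there: w1:F, w5:F. ✗
w4: successors {w4}; q there: w4:T. ✓
w5: successors {w2, w3}; q there: w2:T, w3:T. ✓
w6: successors {w1, w5, w6}; q there: w1:F, w5:F, w6:F. ✗
w7: successors {w1}; q there: w1:F. ✗
Satisfying worlds: {w4, w5}.

2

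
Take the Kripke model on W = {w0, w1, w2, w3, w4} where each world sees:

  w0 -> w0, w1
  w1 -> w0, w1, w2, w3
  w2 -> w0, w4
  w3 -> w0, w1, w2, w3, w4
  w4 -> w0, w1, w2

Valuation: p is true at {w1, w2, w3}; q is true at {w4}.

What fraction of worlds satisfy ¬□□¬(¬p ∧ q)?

3/5

w0: □□¬(¬p ∧ q) is T. ✗
w1: □□¬(¬p ∧ q) is F. ✓
w2: □□¬(¬p ∧ q) is T. ✗
w3: □□¬(¬p ∧ q) is F. ✓
w4: □□¬(¬p ∧ q) is F. ✓
That's 3 of 5 worlds, so 3/5.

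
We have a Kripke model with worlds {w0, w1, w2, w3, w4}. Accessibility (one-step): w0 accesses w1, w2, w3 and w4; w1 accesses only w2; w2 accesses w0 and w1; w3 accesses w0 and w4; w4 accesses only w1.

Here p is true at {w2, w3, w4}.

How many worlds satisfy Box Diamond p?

2

w0: successors {w1, w2, w3, w4}; Diamond p there: w1:T, w2:F, w3:T, w4:F. ✗
w1: successors {w2}; Diamond p there: w2:F. ✗
w2: successors {w0, w1}; Diamond p there: w0:T, w1:T. ✓
w3: successors {w0, w4}; Diamond p there: w0:T, w4:F. ✗
w4: successors {w1}; Diamond p there: w1:T. ✓
Satisfying worlds: {w2, w4}.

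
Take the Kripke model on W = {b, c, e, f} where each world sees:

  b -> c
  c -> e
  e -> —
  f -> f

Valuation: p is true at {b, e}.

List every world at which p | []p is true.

{b, c, e}

b: p is T, []p is F. ✓
c: p is F, []p is T. ✓
e: p is T, []p is T. ✓
f: p is F, []p is F. ✗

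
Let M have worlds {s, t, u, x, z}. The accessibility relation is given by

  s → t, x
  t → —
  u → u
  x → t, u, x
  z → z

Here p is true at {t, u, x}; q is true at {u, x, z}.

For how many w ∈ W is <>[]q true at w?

s: successors {t, x}; []q there: t:T, x:F. ✓
t: no successors, so <>[]q fails. ✗
u: successors {u}; []q there: u:T. ✓
x: successors {t, u, x}; []q there: t:T, u:T, x:F. ✓
z: successors {z}; []q there: z:T. ✓
Satisfying worlds: {s, u, x, z}.

4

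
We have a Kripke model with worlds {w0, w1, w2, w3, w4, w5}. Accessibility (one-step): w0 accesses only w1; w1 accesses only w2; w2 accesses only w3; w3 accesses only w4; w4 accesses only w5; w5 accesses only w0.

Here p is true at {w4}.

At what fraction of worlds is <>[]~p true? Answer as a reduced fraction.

w0: successors {w1}; []~p there: w1:T. ✓
w1: successors {w2}; []~p there: w2:T. ✓
w2: successors {w3}; []~p there: w3:F. ✗
w3: successors {w4}; []~p there: w4:T. ✓
w4: successors {w5}; []~p there: w5:T. ✓
w5: successors {w0}; []~p there: w0:T. ✓
That's 5 of 6 worlds, so 5/6.

5/6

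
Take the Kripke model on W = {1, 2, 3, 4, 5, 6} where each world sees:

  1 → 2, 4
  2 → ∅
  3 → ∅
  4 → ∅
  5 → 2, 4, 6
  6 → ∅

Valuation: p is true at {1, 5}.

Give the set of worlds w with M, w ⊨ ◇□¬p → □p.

1: ◇□¬p is T, □p is F. ✗
2: ◇□¬p is F, □p is T. ✓
3: ◇□¬p is F, □p is T. ✓
4: ◇□¬p is F, □p is T. ✓
5: ◇□¬p is T, □p is F. ✗
6: ◇□¬p is F, □p is T. ✓

{2, 3, 4, 6}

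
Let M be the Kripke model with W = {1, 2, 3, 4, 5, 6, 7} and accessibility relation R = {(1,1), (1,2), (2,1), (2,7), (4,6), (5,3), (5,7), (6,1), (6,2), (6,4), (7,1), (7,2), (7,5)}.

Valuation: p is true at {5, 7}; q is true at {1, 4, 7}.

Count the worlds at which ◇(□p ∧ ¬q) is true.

1: successors {1, 2}; □p ∧ ¬q there: 1:F, 2:F. ✗
2: successors {1, 7}; □p ∧ ¬q there: 1:F, 7:F. ✗
3: no successors, so ◇(□p ∧ ¬q) fails. ✗
4: successors {6}; □p ∧ ¬q there: 6:F. ✗
5: successors {3, 7}; □p ∧ ¬q there: 3:T, 7:F. ✓
6: successors {1, 2, 4}; □p ∧ ¬q there: 1:F, 2:F, 4:F. ✗
7: successors {1, 2, 5}; □p ∧ ¬q there: 1:F, 2:F, 5:F. ✗
Satisfying worlds: {5}.

1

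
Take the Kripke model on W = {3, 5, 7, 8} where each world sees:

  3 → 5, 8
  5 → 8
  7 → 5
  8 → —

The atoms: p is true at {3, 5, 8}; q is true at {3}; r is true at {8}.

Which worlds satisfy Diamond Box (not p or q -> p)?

3: successors {5, 8}; Box (not p or q -> p) there: 5:T, 8:T. ✓
5: successors {8}; Box (not p or q -> p) there: 8:T. ✓
7: successors {5}; Box (not p or q -> p) there: 5:T. ✓
8: no successors, so Diamond Box (not p or q -> p) fails. ✗

{3, 5, 7}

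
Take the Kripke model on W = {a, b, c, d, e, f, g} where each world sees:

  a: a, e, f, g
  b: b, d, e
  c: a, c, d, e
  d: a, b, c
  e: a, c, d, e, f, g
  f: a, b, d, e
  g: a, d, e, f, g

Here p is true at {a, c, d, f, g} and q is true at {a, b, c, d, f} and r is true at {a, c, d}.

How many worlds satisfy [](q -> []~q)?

0

a: successors {a, e, f, g}; q -> []~q there: a:F, e:T, f:F, g:T. ✗
b: successors {b, d, e}; q -> []~q there: b:F, d:F, e:T. ✗
c: successors {a, c, d, e}; q -> []~q there: a:F, c:F, d:F, e:T. ✗
d: successors {a, b, c}; q -> []~q there: a:F, b:F, c:F. ✗
e: successors {a, c, d, e, f, g}; q -> []~q there: a:F, c:F, d:F, e:T, f:F, g:T. ✗
f: successors {a, b, d, e}; q -> []~q there: a:F, b:F, d:F, e:T. ✗
g: successors {a, d, e, f, g}; q -> []~q there: a:F, d:F, e:T, f:F, g:T. ✗
Satisfying worlds: ∅.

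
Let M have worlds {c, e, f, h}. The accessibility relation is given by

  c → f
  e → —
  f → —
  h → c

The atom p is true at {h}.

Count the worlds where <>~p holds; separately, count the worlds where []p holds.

For <>~p:
c: successors {f}; ~p there: f:T. ✓
e: no successors, so <>~p fails. ✗
f: no successors, so <>~p fails. ✗
h: successors {c}; ~p there: c:T. ✓
— 2 worlds.
For []p:
c: successors {f}; p there: f:F. ✗
e: no successors, so []p holds vacuously. ✓
f: no successors, so []p holds vacuously. ✓
h: successors {c}; p there: c:F. ✗
— 2 worlds.

2 and 2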